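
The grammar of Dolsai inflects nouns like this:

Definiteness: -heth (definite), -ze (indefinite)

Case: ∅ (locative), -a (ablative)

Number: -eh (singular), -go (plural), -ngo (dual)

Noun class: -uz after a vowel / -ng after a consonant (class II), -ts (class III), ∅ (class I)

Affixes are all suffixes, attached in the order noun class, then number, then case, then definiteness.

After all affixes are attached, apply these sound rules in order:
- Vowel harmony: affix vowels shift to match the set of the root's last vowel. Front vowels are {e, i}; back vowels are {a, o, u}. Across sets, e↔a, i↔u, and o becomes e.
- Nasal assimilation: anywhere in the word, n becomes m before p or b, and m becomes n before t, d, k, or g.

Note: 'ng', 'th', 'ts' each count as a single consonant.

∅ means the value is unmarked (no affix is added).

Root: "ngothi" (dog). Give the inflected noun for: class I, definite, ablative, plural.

ngothigeeheth

noun class = class I: zero marking, form stays ngothi.
Attach number plural -go → ngothigo.
Attach case ablative -a → ngothigoa.
Attach definiteness definite -heth → ngothigoaheth.
Apply vowel harmony: ngothigoaheth → ngothigeeheth.
Nasal assimilation: no change.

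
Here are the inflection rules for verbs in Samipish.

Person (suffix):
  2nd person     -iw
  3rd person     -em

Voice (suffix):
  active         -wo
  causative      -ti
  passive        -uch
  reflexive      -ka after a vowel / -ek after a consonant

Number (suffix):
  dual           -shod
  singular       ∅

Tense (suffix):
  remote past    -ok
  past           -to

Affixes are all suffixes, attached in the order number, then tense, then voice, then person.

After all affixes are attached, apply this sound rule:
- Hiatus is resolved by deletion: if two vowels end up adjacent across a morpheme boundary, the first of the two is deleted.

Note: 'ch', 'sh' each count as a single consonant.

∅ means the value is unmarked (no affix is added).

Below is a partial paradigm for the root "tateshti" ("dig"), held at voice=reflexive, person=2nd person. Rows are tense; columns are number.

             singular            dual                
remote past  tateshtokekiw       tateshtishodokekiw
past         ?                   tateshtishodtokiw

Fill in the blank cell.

tateshtitokiw

number = singular: zero marking, form stays tateshti.
Attach tense past -to → tateshtito.
Attach voice reflexive -ka (after vowel 'o') → tateshtitoka.
Attach person 2nd person -iw → tateshtitokaiw.
Apply vowel deletion: tateshtitokaiw → tateshtitokiw.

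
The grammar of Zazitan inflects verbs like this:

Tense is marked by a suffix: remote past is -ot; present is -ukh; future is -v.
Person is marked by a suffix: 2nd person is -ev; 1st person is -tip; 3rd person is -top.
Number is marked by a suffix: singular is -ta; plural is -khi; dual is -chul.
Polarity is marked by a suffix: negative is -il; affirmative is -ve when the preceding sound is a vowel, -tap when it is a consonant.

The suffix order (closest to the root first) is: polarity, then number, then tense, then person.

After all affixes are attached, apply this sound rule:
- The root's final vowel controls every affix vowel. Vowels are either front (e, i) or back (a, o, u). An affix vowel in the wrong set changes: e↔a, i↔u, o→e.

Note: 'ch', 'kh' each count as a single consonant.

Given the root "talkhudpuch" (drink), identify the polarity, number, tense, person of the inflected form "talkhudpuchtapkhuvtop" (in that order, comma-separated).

Segment: talkhudpuch-tap-khi-v-top.
polarity: -ve/tap → affirmative.
number: -khi → plural.
tense: -v → future.
person: -top → 3rd person.

affirmative, plural, future, 3rd person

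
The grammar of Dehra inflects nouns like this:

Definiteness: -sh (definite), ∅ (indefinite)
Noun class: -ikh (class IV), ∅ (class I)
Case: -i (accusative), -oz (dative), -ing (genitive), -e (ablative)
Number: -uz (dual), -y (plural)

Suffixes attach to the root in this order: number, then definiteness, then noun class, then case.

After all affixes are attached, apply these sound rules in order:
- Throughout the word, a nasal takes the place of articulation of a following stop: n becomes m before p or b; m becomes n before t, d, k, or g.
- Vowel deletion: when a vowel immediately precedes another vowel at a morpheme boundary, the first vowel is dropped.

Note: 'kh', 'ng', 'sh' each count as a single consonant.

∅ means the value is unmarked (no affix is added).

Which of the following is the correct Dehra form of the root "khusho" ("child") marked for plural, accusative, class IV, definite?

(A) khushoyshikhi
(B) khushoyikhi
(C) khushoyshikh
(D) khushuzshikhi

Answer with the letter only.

A

Attach number plural -y → khushoy.
Attach definiteness definite -sh → khushoysh.
Attach noun class class IV -ikh → khushoyshikh.
Attach case accusative -i → khushoyshikhi.
Nasal assimilation: no change.
Vowel deletion: no change.
So the correct form is khushoyshikhi, option (A).
(C) khushoyshikh is wrong: it has the affixes in the wrong order.
(D) khushuzshikhi is wrong: it uses dual instead of plural for number.
(B) khushoyikhi is wrong: it uses indefinite instead of definite for definiteness.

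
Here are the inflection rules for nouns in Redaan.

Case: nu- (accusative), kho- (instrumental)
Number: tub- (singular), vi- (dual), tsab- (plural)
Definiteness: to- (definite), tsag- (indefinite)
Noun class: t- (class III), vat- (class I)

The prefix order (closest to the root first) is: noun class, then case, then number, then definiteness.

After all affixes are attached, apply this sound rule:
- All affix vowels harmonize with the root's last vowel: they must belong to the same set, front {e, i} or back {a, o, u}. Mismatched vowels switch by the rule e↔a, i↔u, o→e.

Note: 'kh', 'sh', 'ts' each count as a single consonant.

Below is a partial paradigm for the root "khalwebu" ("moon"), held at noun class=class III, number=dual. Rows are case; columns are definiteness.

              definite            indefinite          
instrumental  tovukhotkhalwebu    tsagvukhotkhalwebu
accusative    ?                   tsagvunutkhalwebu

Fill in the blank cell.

tovunutkhalwebu

Attach noun class class III t- → tkhalwebu.
Attach case accusative nu- → nutkhalwebu.
Attach number dual vi- → vinutkhalwebu.
Attach definiteness definite to- → tovinutkhalwebu.
Apply vowel harmony: tovinutkhalwebu → tovunutkhalwebu.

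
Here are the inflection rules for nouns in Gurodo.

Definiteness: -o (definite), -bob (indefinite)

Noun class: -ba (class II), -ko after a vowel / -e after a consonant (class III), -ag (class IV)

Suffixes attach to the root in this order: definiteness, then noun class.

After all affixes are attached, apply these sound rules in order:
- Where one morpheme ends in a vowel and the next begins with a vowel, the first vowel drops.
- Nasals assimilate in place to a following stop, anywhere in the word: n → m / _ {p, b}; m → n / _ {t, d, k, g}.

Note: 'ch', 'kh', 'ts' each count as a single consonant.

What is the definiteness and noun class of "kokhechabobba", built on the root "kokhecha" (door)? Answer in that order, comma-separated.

indefinite, class II

Segment: kokhecha-bob-ba.
definiteness: -bob → indefinite.
noun class: -ba → class II.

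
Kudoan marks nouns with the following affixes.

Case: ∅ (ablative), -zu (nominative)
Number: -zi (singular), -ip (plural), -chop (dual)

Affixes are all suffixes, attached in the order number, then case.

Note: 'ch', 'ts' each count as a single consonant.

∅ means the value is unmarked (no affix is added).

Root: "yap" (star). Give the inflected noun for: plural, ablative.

Attach number plural -ip → yapip.
case = ablative: zero marking, form stays yapip.

yapip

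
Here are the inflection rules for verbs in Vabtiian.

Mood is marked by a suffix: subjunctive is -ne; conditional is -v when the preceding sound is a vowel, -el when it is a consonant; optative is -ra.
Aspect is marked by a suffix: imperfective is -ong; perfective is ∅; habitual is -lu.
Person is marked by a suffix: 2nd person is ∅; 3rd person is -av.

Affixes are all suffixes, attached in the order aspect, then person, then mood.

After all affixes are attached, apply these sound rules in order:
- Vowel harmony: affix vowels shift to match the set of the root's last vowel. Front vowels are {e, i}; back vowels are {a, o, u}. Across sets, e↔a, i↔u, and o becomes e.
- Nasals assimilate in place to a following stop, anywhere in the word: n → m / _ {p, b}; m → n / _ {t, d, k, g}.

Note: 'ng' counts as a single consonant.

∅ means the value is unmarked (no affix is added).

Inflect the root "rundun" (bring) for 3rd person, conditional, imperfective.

rundunongaval

Attach aspect imperfective -ong → rundunong.
Attach person 3rd person -av → rundunongav.
Attach mood conditional -el (after consonant 'v') → rundunongavel.
Apply vowel harmony: rundunongavel → rundunongaval.
Nasal assimilation: no change.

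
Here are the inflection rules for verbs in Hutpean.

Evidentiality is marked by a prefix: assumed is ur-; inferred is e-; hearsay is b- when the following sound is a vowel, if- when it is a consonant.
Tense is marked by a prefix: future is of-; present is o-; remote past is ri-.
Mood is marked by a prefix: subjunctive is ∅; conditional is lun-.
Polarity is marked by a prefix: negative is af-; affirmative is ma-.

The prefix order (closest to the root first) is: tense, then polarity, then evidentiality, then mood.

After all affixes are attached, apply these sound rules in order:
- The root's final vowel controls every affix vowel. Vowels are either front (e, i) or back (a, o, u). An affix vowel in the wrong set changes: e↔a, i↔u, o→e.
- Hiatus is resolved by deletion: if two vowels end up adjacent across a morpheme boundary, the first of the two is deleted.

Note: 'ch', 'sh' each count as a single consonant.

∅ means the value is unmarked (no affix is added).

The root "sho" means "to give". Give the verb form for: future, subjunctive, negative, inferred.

Attach tense future of- → ofsho.
Attach polarity negative af- → afofsho.
Attach evidentiality inferred e- → eafofsho.
mood = subjunctive: zero marking, form stays eafofsho.
Apply vowel harmony: eafofsho → aafofsho.
Apply vowel deletion: aafofsho → afofsho.

afofsho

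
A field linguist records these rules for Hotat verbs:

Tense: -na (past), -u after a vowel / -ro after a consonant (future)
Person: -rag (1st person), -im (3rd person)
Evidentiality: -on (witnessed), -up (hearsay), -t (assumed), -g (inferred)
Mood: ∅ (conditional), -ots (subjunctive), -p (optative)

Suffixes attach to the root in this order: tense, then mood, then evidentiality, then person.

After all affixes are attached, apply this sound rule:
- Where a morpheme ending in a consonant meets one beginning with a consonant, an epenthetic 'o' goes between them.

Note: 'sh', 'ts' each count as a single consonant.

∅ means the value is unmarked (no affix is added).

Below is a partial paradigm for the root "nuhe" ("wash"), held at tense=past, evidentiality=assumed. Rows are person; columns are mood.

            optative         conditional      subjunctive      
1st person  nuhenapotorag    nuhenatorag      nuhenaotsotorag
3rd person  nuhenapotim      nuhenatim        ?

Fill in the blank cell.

nuhenaotsotim

Attach tense past -na → nuhena.
Attach mood subjunctive -ots → nuhenaots.
Attach evidentiality assumed -t → nuhenaotst.
Attach person 3rd person -im → nuhenaotstim.
Apply epenthesis: nuhenaotstim → nuhenaotsotim.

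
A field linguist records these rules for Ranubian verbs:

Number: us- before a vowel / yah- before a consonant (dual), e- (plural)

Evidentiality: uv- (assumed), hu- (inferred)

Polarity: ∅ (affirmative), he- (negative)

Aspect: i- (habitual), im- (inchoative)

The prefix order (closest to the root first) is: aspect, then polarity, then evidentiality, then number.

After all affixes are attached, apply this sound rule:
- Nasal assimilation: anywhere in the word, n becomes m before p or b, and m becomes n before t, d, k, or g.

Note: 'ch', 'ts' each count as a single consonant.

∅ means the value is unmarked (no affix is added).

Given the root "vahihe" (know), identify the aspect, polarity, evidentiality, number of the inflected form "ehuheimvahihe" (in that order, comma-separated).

Segment: e-hu-he-im-vahihe.
aspect: im- → inchoative.
polarity: he- → negative.
evidentiality: hu- → inferred.
number: e- → plural.

inchoative, negative, inferred, plural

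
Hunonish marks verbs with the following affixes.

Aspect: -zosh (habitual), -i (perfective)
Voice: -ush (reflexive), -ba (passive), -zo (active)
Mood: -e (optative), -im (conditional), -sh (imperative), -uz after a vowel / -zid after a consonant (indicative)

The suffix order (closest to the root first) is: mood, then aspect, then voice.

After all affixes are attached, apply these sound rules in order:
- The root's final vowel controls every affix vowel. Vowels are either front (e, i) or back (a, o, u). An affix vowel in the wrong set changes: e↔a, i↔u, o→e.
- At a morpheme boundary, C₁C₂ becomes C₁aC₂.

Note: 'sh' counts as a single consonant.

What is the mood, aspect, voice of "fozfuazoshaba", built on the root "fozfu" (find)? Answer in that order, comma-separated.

Segment: fozfu-e-zosh-ba.
mood: -e → optative.
aspect: -zosh → habitual.
voice: -ba → passive.

optative, habitual, passive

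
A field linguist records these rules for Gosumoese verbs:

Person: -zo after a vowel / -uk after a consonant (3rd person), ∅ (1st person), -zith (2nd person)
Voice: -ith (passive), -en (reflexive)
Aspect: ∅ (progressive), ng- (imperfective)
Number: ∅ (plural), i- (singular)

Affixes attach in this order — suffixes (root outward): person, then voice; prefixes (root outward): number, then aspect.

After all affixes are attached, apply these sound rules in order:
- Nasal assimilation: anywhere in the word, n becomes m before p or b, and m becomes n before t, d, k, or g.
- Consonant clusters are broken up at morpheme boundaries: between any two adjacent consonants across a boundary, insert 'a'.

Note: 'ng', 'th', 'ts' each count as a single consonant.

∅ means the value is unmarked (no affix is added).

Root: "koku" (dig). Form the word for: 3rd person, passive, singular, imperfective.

ngikokuzoith

Attach number singular i- → ikoku.
Attach aspect imperfective ng- → ngikoku.
Attach person 3rd person -zo (after vowel 'u') → ngikokuzo.
Attach voice passive -ith → ngikokuzoith.
Nasal assimilation: no change.
Epenthesis: no change.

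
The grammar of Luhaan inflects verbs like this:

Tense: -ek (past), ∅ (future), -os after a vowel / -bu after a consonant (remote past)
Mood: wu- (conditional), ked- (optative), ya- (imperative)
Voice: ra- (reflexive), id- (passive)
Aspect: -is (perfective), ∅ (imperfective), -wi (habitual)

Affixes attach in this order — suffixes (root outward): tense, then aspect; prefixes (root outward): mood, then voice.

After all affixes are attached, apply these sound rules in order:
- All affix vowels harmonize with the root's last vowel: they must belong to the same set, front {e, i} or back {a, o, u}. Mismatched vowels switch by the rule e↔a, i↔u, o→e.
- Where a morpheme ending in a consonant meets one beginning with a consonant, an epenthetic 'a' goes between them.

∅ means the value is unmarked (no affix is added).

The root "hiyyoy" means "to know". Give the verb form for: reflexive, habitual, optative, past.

rakadahiyyoyakawu

Attach mood optative ked- → kedhiyyoy.
Attach tense past -ek → kedhiyyoyek.
Attach voice reflexive ra- → rakedhiyyoyek.
Attach aspect habitual -wi → rakedhiyyoyekwi.
Apply vowel harmony: rakedhiyyoyekwi → rakadhiyyoyakwu.
Apply epenthesis: rakadhiyyoyakwu → rakadahiyyoyakawu.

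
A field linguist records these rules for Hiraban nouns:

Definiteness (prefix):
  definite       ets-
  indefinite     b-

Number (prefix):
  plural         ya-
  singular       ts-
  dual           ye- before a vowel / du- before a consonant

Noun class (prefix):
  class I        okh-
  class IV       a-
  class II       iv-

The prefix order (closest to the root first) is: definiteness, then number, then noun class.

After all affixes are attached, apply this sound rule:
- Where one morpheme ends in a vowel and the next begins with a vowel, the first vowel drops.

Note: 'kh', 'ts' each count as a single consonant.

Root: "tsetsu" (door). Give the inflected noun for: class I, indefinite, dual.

Attach definiteness indefinite b- → btsetsu.
Attach number dual du- (before consonant 'b') → dubtsetsu.
Attach noun class class I okh- → okhdubtsetsu.
Vowel deletion: no change.

okhdubtsetsu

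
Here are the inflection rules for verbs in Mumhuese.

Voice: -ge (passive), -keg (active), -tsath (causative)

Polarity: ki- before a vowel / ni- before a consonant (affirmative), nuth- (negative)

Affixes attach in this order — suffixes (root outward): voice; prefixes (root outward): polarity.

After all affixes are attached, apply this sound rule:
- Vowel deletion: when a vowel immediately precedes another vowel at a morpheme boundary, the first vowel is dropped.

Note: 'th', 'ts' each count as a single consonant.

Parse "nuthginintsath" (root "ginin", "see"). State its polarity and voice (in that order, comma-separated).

Segment: nuth-ginin-tsath.
polarity: nuth- → negative.
voice: -tsath → causative.

negative, causative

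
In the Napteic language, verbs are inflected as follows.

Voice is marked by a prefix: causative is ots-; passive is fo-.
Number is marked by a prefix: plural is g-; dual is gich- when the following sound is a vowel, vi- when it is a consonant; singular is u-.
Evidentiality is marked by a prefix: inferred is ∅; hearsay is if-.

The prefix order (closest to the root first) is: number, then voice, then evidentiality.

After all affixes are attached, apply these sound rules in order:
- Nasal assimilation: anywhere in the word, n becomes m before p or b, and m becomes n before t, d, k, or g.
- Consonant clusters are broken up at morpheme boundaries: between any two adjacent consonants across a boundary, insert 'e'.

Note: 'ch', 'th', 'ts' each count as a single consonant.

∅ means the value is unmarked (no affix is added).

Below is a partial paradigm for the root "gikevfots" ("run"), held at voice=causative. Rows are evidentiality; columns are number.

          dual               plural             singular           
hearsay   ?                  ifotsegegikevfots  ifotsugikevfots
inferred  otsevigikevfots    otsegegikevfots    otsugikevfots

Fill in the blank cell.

Attach number dual vi- (before consonant 'g') → vigikevfots.
Attach voice causative ots- → otsvigikevfots.
Attach evidentiality hearsay if- → ifotsvigikevfots.
Nasal assimilation: no change.
Apply epenthesis: ifotsvigikevfots → ifotsevigikevfots.

ifotsevigikevfots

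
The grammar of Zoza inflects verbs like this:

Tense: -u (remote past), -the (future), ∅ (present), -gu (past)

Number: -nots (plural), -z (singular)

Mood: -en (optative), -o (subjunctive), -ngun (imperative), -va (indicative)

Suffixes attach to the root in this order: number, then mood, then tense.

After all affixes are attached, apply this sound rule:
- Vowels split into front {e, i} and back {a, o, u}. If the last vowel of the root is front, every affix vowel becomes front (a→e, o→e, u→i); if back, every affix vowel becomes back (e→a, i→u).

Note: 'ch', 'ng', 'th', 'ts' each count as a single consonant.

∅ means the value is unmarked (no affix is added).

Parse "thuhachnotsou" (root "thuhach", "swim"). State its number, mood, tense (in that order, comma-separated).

plural, subjunctive, remote past

Segment: thuhach-nots-o-u.
number: -nots → plural.
mood: -o → subjunctive.
tense: -u → remote past.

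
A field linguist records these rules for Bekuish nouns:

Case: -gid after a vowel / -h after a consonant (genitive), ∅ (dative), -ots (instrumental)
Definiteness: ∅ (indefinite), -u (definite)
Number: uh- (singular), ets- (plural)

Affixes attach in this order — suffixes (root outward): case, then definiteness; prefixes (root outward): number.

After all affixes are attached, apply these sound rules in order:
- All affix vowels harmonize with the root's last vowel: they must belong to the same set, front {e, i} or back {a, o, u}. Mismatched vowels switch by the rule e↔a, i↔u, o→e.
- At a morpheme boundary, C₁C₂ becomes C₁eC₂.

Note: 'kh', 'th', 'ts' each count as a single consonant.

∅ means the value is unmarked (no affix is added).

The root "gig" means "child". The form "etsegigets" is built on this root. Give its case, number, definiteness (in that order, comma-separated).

instrumental, plural, indefinite

Segment: ets-gig-ots.
case: -ots → instrumental.
number: ets- → plural.
definiteness: ∅ → indefinite.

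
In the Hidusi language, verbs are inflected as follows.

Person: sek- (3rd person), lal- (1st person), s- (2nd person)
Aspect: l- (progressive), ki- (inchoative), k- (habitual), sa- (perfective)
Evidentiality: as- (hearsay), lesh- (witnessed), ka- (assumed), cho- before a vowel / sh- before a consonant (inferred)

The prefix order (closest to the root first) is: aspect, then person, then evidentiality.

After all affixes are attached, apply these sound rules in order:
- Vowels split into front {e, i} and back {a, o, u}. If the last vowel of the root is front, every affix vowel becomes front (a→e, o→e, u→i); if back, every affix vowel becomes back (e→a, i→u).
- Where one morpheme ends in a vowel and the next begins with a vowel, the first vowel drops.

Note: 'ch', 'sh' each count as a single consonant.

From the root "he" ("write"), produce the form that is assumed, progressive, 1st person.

Attach aspect progressive l- → lhe.
Attach person 1st person lal- → lallhe.
Attach evidentiality assumed ka- → kalallhe.
Apply vowel harmony: kalallhe → kelellhe.
Vowel deletion: no change.

kelellhe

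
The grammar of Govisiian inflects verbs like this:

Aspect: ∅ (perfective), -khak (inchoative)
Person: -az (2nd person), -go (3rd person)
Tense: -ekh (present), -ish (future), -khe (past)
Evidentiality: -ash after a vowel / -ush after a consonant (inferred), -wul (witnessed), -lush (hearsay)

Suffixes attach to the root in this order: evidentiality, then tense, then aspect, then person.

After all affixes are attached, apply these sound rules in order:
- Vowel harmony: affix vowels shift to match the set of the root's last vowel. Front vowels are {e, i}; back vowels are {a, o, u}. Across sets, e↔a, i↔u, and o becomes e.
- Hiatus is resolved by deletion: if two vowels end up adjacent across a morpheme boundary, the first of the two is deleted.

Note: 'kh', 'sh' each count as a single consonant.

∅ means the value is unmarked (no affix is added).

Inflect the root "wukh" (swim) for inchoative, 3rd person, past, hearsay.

Attach evidentiality hearsay -lush → wukhlush.
Attach tense past -khe → wukhlushkhe.
Attach aspect inchoative -khak → wukhlushkhekhak.
Attach person 3rd person -go → wukhlushkhekhakgo.
Apply vowel harmony: wukhlushkhekhakgo → wukhlushkhakhakgo.
Vowel deletion: no change.

wukhlushkhakhakgo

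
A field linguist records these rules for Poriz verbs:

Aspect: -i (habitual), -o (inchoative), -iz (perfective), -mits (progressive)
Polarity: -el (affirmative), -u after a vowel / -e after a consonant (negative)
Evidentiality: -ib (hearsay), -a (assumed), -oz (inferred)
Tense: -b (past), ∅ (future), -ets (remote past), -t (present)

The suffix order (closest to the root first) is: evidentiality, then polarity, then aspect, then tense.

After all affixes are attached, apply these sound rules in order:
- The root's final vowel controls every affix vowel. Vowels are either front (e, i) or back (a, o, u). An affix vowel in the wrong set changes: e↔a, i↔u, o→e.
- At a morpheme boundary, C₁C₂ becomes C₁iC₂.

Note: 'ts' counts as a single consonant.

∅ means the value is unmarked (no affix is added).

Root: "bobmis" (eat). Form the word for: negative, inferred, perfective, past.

bobmisezeizib

Attach evidentiality inferred -oz → bobmisoz.
Attach polarity negative -e (after consonant 'z') → bobmisoze.
Attach aspect perfective -iz → bobmisozeiz.
Attach tense past -b → bobmisozeizb.
Apply vowel harmony: bobmisozeizb → bobmisezeizb.
Apply epenthesis: bobmisezeizb → bobmisezeizib.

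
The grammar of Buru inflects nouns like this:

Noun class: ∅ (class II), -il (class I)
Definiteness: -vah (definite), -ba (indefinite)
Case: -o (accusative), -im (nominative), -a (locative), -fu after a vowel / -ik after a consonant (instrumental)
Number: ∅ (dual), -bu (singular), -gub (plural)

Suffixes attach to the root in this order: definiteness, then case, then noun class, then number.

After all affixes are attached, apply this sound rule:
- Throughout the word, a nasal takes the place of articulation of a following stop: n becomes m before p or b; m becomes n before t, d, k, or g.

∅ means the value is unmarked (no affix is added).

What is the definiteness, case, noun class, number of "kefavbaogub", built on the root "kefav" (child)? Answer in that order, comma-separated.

Segment: kefav-ba-o-gub.
definiteness: -ba → indefinite.
case: -o → accusative.
noun class: ∅ → class II.
number: -gub → plural.

indefinite, accusative, class II, plural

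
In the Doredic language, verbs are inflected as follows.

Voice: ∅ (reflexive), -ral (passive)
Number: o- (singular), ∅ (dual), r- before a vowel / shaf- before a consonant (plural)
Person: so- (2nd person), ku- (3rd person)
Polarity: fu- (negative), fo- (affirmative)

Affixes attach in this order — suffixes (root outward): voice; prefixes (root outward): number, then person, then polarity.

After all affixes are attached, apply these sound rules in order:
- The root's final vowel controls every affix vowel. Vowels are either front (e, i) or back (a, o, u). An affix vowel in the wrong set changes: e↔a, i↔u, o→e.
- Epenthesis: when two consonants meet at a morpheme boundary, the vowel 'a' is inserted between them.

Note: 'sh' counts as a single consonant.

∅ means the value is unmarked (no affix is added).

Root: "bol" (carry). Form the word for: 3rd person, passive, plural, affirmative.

Attach number plural shaf- (before consonant 'b') → shafbol.
Attach person 3rd person ku- → kushafbol.
Attach voice passive -ral → kushafbolral.
Attach polarity affirmative fo- → fokushafbolral.
Vowel harmony: no change.
Apply epenthesis: fokushafbolral → fokushafabolaral.

fokushafabolaral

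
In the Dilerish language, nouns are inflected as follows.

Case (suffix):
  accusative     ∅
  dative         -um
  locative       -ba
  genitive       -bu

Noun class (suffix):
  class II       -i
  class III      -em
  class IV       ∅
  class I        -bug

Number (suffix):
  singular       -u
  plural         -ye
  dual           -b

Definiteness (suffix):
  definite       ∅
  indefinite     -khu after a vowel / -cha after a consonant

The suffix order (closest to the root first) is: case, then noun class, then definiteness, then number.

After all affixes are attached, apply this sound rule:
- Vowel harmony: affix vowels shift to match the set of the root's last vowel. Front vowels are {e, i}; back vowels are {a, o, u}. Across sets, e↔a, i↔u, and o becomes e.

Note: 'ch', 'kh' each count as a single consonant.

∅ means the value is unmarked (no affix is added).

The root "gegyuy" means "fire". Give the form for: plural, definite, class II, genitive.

gegyuybuuya

Attach case genitive -bu → gegyuybu.
Attach noun class class II -i → gegyuybui.
definiteness = definite: zero marking, form stays gegyuybui.
Attach number plural -ye → gegyuybuiye.
Apply vowel harmony: gegyuybuiye → gegyuybuuya.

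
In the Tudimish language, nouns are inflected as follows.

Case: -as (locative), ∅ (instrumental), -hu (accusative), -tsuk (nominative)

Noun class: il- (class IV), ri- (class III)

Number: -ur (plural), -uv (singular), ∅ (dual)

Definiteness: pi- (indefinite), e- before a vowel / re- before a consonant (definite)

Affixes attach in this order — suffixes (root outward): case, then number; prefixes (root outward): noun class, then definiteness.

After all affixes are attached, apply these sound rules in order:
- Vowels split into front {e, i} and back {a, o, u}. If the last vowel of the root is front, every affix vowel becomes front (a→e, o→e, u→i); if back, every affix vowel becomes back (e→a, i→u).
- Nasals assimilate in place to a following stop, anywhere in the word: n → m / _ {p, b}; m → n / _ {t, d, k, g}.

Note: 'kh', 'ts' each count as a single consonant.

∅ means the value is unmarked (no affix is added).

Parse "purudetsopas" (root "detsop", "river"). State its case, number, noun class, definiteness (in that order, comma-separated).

locative, dual, class III, indefinite

Segment: pi-ri-detsop-as.
case: -as → locative.
number: ∅ → dual.
noun class: ri- → class III.
definiteness: pi- → indefinite.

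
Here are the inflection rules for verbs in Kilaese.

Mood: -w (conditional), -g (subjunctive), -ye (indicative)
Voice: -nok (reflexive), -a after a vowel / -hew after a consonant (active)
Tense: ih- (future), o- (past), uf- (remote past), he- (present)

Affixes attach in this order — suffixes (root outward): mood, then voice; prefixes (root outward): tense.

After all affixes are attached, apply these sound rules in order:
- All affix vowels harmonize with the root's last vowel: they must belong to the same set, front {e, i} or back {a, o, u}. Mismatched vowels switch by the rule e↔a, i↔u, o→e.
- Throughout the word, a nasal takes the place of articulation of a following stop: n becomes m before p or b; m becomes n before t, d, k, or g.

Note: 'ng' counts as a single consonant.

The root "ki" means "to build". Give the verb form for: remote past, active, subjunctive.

ifkighew

Attach mood subjunctive -g → kig.
Attach voice active -hew (after consonant 'g') → kighew.
Attach tense remote past uf- → ufkighew.
Apply vowel harmony: ufkighew → ifkighew.
Nasal assimilation: no change.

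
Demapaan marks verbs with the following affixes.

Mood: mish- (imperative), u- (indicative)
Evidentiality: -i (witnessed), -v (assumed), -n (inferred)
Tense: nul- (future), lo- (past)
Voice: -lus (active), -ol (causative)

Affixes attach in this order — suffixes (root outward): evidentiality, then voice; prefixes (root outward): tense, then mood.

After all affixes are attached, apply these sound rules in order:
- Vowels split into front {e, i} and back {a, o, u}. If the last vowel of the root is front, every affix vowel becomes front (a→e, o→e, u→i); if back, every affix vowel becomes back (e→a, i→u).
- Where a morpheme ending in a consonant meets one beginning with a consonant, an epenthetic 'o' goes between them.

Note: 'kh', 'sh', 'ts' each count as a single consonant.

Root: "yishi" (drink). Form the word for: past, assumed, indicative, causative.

Attach evidentiality assumed -v → yishiv.
Attach voice causative -ol → yishivol.
Attach tense past lo- → loyishivol.
Attach mood indicative u- → uloyishivol.
Apply vowel harmony: uloyishivol → ileyishivel.
Epenthesis: no change.

ileyishivel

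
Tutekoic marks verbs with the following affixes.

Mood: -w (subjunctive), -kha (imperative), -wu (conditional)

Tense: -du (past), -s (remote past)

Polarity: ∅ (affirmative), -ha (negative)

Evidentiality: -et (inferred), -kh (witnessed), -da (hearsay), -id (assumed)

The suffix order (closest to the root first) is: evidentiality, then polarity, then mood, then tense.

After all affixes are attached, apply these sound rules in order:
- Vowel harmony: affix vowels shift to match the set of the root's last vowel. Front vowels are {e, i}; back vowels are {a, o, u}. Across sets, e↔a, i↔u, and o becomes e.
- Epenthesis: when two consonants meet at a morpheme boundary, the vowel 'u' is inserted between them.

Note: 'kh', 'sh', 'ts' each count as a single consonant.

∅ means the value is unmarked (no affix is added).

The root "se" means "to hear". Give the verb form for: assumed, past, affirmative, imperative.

Attach evidentiality assumed -id → seid.
polarity = affirmative: zero marking, form stays seid.
Attach mood imperative -kha → seidkha.
Attach tense past -du → seidkhadu.
Apply vowel harmony: seidkhadu → seidkhedi.
Apply epenthesis: seidkhedi → seidukhedi.

seidukhedi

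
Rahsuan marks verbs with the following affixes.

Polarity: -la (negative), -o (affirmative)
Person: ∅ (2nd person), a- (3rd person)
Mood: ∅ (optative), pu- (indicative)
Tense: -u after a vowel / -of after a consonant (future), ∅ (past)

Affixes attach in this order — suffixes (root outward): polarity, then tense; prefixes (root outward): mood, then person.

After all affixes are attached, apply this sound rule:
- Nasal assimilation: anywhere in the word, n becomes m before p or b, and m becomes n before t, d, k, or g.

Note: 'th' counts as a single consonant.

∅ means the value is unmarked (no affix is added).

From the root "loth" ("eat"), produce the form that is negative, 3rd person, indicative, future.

Attach polarity negative -la → lothla.
Attach tense future -u (after vowel 'a') → lothlau.
Attach mood indicative pu- → pulothlau.
Attach person 3rd person a- → apulothlau.
Nasal assimilation: no change.

apulothlau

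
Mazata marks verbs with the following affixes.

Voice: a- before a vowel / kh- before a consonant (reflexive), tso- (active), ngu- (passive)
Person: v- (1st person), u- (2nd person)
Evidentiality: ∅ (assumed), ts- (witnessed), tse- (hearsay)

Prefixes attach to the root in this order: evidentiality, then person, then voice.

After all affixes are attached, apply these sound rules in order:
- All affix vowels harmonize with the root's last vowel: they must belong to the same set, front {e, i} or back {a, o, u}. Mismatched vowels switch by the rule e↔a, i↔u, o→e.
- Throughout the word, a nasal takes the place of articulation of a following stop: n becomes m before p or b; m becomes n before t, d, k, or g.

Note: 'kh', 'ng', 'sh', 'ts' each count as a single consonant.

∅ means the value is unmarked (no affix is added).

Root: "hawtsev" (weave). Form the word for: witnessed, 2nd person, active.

tseitshawtsev

Attach evidentiality witnessed ts- → tshawtsev.
Attach person 2nd person u- → utshawtsev.
Attach voice active tso- → tsoutshawtsev.
Apply vowel harmony: tsoutshawtsev → tseitshawtsev.
Nasal assimilation: no change.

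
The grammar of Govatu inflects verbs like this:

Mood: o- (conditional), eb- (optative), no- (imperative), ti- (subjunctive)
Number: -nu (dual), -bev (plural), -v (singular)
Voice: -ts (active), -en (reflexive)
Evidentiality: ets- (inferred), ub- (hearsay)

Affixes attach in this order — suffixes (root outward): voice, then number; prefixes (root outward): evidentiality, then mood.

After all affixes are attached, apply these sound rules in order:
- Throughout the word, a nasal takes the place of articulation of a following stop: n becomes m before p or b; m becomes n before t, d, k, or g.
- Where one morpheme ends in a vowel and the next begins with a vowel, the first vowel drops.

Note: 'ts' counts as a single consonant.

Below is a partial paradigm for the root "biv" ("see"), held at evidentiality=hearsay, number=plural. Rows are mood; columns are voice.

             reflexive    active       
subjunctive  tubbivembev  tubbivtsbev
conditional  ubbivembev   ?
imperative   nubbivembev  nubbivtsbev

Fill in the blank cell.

ubbivtsbev

Attach voice active -ts → bivts.
Attach evidentiality hearsay ub- → ubbivts.
Attach mood conditional o- → oubbivts.
Attach number plural -bev → oubbivtsbev.
Nasal assimilation: no change.
Apply vowel deletion: oubbivtsbev → ubbivtsbev.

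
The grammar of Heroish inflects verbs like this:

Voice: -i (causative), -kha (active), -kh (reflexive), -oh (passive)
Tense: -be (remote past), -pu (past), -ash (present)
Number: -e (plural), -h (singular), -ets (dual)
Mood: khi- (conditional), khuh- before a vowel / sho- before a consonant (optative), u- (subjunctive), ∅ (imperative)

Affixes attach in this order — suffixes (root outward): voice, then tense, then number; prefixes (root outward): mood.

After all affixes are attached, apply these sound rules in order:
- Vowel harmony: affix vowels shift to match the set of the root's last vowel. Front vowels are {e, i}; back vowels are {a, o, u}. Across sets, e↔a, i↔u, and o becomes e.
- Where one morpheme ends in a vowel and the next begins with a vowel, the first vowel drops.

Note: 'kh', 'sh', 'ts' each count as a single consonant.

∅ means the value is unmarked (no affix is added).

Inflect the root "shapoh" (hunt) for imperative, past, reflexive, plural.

shapohkhpa

mood = imperative: zero marking, form stays shapoh.
Attach voice reflexive -kh → shapohkh.
Attach tense past -pu → shapohkhpu.
Attach number plural -e → shapohkhpue.
Apply vowel harmony: shapohkhpue → shapohkhpua.
Apply vowel deletion: shapohkhpua → shapohkhpa.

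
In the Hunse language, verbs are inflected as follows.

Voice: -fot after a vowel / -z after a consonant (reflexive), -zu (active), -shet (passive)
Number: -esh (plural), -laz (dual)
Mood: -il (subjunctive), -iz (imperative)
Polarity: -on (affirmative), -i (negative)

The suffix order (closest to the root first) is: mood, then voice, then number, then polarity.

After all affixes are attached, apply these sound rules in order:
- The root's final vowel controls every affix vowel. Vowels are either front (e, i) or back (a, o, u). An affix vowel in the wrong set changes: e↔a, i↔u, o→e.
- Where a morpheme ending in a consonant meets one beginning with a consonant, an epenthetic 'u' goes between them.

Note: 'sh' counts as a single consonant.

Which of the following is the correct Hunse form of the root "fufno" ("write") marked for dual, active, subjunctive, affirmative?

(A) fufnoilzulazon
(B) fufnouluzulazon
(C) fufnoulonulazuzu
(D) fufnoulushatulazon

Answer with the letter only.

Attach mood subjunctive -il → fufnoil.
Attach voice active -zu → fufnoilzu.
Attach number dual -laz → fufnoilzulaz.
Attach polarity affirmative -on → fufnoilzulazon.
Apply vowel harmony: fufnoilzulazon → fufnoulzulazon.
Apply epenthesis: fufnoulzulazon → fufnouluzulazon.
So the correct form is fufnouluzulazon, option (B).
(D) fufnoulushatulazon is wrong: it uses passive instead of active for voice.
(A) fufnoilzulazon is wrong: it fails to apply the sound rule(s).
(C) fufnoulonulazuzu is wrong: it has the affixes in the wrong order.

B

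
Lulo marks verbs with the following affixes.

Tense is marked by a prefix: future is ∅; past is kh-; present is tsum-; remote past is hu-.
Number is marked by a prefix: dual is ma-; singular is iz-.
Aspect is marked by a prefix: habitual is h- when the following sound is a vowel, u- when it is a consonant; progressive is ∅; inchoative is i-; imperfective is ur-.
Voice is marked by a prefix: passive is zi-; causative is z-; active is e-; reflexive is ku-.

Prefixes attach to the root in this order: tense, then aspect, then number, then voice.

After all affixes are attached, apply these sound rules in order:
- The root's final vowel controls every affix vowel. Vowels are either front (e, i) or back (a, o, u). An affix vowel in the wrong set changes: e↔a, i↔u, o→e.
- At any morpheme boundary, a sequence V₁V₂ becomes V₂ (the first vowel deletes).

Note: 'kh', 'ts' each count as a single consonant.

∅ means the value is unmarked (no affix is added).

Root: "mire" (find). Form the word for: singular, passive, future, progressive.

tense = future: zero marking, form stays mire.
aspect = progressive: zero marking, form stays mire.
Attach number singular iz- → izmire.
Attach voice passive zi- → ziizmire.
Vowel harmony: no change.
Apply vowel deletion: ziizmire → zizmire.

zizmire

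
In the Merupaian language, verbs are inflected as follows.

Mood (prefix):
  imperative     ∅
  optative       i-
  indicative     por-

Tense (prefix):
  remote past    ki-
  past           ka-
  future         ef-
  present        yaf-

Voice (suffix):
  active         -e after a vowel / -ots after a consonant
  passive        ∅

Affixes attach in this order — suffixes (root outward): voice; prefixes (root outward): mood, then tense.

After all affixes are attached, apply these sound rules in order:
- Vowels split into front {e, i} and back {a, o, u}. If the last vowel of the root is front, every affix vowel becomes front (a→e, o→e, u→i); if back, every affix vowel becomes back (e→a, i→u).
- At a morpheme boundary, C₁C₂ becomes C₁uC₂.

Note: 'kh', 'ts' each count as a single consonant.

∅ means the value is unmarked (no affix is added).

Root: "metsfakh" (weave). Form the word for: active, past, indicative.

Attach mood indicative por- → pormetsfakh.
Attach voice active -ots (after consonant 'kh') → pormetsfakhots.
Attach tense past ka- → kapormetsfakhots.
Vowel harmony: no change.
Apply epenthesis: kapormetsfakhots → kaporumetsfakhots.

kaporumetsfakhots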